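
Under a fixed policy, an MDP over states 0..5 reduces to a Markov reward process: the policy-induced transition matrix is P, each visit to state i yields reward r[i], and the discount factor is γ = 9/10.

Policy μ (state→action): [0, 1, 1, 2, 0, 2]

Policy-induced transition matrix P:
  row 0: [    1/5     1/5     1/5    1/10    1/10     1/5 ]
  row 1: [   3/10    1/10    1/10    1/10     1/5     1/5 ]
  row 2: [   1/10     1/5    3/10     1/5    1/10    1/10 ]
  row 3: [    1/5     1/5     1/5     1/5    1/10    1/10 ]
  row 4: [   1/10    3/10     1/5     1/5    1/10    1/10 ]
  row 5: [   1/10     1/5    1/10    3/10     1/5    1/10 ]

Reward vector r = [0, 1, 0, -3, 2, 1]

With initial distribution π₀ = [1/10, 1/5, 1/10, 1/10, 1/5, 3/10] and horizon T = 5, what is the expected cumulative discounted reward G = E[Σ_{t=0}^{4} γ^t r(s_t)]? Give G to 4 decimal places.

G = 0.7732

t=0: π = [0.1000, 0.2000, 0.1000, 0.1000, 0.2000, 0.3000], E[r] = 0.6000, γ^t·E[r] = 0.600000, running G = 0.600000
t=1: π = [0.1600, 0.2000, 0.1600, 0.2000, 0.1500, 0.1300], E[r] = 0.0300, γ^t·E[r] = 0.027000, running G = 0.627000
t=2: π = [0.1760, 0.1950, 0.1830, 0.1770, 0.1330, 0.1360], E[r] = 0.0660, γ^t·E[r] = 0.053460, running G = 0.680460
t=3: π = [0.1743, 0.1938, 0.1852, 0.1765, 0.1331, 0.1371], E[r] = 0.0676, γ^t·E[r] = 0.049280, running G = 0.729740
t=4: π = [0.1738, 0.1939, 0.1854, 0.1769, 0.1331, 0.1368], E[r] = 0.0662, γ^t·E[r] = 0.043447, running G = 0.773187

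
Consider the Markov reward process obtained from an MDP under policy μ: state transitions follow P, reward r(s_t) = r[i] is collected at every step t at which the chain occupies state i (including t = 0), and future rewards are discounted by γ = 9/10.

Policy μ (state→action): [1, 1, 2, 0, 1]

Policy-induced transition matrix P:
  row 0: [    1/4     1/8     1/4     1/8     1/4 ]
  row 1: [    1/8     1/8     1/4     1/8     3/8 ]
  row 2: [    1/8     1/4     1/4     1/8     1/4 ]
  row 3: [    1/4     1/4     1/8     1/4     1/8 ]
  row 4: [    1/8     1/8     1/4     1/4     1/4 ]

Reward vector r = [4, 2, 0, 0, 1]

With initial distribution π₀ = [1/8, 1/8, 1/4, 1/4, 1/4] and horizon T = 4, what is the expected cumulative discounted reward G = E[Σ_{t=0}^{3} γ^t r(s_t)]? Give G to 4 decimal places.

t=0: π = [0.1250, 0.1250, 0.2500, 0.2500, 0.2500], E[r] = 1.0000, γ^t·E[r] = 1.000000, running G = 1.000000
t=1: π = [0.1719, 0.1875, 0.2188, 0.1875, 0.2344], E[r] = 1.2969, γ^t·E[r] = 1.167188, running G = 2.167188
t=2: π = [0.1699, 0.1758, 0.2266, 0.1777, 0.2500], E[r] = 1.2813, γ^t·E[r] = 1.037813, running G = 3.205000
t=3: π = [0.1685, 0.1755, 0.2278, 0.1785, 0.2498], E[r] = 1.2747, γ^t·E[r] = 0.929226, running G = 4.134226

G = 4.1342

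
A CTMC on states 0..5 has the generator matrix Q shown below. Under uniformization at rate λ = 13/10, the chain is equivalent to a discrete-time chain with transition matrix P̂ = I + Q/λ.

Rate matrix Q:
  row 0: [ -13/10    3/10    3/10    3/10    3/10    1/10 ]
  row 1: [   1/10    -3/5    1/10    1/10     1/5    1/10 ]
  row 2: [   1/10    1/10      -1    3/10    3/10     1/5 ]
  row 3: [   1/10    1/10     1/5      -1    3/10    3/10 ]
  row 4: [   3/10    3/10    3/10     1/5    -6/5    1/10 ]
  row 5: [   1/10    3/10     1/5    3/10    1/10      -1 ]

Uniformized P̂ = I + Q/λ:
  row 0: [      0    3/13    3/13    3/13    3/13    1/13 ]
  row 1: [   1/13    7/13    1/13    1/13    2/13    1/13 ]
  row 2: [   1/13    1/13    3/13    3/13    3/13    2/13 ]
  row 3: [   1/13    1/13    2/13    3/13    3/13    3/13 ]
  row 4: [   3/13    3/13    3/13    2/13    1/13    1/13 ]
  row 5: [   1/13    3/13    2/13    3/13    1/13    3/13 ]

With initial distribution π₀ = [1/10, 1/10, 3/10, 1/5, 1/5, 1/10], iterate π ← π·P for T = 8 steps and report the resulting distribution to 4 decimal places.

t=0: π = [0.1000, 0.1000, 0.3000, 0.2000, 0.2000, 0.1000]
t=1: π = [0.1000, 0.1846, 0.1923, 0.2000, 0.1769, 0.1462]
t=2: π = [0.0964, 0.2272, 0.1757, 0.1888, 0.1669, 0.1450]
t=3: π = [0.0952, 0.2446, 0.1701, 0.1830, 0.1653, 0.1418]
t=4: π = [0.0950, 0.2517, 0.1682, 0.1804, 0.1647, 0.1400]
t=5: π = [0.0950, 0.2546, 0.1674, 0.1794, 0.1645, 0.1391]
t=6: π = [0.0949, 0.2558, 0.1671, 0.1789, 0.1645, 0.1388]
t=7: π = [0.0949, 0.2562, 0.1670, 0.1788, 0.1644, 0.1387]
t=8: π = [0.0949, 0.2564, 0.1669, 0.1787, 0.1644, 0.1386]

π = [0.0949, 0.2564, 0.1669, 0.1787, 0.1644, 0.1386]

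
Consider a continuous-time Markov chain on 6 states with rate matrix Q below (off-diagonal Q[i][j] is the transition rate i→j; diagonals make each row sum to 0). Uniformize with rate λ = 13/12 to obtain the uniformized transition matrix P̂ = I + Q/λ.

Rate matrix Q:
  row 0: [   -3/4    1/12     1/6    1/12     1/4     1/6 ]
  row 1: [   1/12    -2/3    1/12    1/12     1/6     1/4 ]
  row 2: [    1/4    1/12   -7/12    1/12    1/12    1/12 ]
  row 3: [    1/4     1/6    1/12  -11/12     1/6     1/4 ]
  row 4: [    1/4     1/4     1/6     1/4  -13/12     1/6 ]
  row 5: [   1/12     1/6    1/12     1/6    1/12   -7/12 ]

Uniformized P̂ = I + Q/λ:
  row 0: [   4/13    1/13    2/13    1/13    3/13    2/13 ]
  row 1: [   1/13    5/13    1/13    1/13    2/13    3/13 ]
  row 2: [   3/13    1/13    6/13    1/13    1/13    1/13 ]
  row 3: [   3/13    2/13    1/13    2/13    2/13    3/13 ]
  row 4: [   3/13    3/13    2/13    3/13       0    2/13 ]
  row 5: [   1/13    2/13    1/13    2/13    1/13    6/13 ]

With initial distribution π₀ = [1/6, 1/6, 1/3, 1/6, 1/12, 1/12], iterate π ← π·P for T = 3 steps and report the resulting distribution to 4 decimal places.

π = [0.1873, 0.1722, 0.1735, 0.1208, 0.1195, 0.2267]

t=0: π = [0.1667, 0.1667, 0.3333, 0.1667, 0.0833, 0.0833]
t=1: π = [0.2051, 0.1603, 0.2244, 0.1090, 0.1218, 0.1795]
t=2: π = [0.1943, 0.1672, 0.1884, 0.1179, 0.1198, 0.2125]
t=3: π = [0.1873, 0.1722, 0.1735, 0.1208, 0.1195, 0.2267]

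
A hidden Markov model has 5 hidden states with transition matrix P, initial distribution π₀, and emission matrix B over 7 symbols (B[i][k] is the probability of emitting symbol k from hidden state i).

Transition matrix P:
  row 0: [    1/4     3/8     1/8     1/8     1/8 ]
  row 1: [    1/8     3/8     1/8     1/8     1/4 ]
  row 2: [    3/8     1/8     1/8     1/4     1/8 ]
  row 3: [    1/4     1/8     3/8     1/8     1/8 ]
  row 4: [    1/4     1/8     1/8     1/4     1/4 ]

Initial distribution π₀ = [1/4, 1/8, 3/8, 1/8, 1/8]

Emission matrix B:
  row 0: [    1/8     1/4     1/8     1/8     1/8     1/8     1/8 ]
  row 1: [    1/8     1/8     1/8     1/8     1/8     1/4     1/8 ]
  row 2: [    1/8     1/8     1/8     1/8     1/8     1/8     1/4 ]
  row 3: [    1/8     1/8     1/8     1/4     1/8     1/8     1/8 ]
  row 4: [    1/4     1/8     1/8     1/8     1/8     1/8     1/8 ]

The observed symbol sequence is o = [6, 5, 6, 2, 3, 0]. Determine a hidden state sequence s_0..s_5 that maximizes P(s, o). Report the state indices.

path = [2, 3, 2, 0, 1, 4]

t=0: δ = [3.125e-02, 1.562e-02, 9.375e-02, 1.562e-02, 1.562e-02]  (obs o_0=6)
t=1: δ = [4.395e-03, 2.930e-03, 1.465e-03, 2.930e-03, 1.465e-03]  ψ = [2, 0, 2, 2, 2]  (obs o_1=5)
t=2: δ = [1.373e-04, 2.060e-04, 2.747e-04, 6.866e-05, 9.155e-05]  ψ = [0, 0, 3, 0, 1]  (obs o_2=6)
t=3: δ = [1.287e-05, 9.656e-06, 4.292e-06, 8.583e-06, 6.437e-06]  ψ = [2, 1, 2, 2, 1]  (obs o_3=2)
t=4: δ = [4.023e-07, 6.035e-07, 4.023e-07, 4.023e-07, 3.017e-07]  ψ = [0, 0, 3, 0, 1]  (obs o_4=3)
t=5: δ = [1.886e-08, 2.829e-08, 1.886e-08, 1.257e-08, 3.772e-08]  ψ = [2, 1, 3, 2, 1]  (obs o_5=0)
backtrack: best end state = 4; path = [2, 3, 2, 0, 1, 4]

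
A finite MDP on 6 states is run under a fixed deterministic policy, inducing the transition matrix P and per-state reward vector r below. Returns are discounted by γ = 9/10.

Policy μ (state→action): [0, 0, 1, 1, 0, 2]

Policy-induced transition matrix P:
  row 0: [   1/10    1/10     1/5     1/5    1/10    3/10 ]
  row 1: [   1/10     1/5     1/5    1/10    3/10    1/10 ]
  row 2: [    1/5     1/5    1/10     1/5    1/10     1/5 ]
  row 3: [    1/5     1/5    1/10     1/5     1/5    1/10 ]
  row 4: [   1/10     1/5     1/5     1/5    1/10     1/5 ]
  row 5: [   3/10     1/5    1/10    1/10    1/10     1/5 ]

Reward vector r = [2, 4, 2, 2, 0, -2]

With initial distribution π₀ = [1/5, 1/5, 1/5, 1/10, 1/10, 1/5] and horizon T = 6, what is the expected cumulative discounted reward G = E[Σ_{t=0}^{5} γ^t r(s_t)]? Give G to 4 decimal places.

t=0: π = [0.2000, 0.2000, 0.2000, 0.1000, 0.1000, 0.2000], E[r] = 1.4000, γ^t·E[r] = 1.400000, running G = 1.400000
t=1: π = [0.1700, 0.1800, 0.1500, 0.1600, 0.1500, 0.1900], E[r] = 1.3000, γ^t·E[r] = 1.170000, running G = 2.570000
t=2: π = [0.1690, 0.1830, 0.1500, 0.1630, 0.1520, 0.1830], E[r] = 1.3300, γ^t·E[r] = 1.077300, running G = 3.647300
t=3: π = [0.1679, 0.1831, 0.1504, 0.1634, 0.1529, 0.1823], E[r] = 1.3312, γ^t·E[r] = 0.970445, running G = 4.617745
t=4: π = [0.1678, 0.1832, 0.1504, 0.1635, 0.1530, 0.1821], E[r] = 1.3319, γ^t·E[r] = 0.873886, running G = 5.491631
t=5: π = [0.1678, 0.1832, 0.1504, 0.1635, 0.1530, 0.1821], E[r] = 1.3320, γ^t·E[r] = 0.786526, running G = 6.278156

G = 6.2782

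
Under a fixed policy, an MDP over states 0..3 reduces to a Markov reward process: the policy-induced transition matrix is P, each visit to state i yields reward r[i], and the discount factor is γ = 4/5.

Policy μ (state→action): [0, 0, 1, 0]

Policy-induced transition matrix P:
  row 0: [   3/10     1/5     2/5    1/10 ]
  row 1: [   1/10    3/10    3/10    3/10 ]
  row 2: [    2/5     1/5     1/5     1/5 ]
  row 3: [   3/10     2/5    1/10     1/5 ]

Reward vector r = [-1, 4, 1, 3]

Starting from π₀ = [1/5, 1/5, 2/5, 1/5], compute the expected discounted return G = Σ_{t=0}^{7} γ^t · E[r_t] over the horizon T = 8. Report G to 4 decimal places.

t=0: π = [0.2000, 0.2000, 0.4000, 0.2000], E[r] = 1.6000, γ^t·E[r] = 1.600000, running G = 1.600000
t=1: π = [0.3000, 0.2600, 0.2400, 0.2000], E[r] = 1.5800, γ^t·E[r] = 1.264000, running G = 2.864000
t=2: π = [0.2720, 0.2660, 0.2660, 0.1960], E[r] = 1.6460, γ^t·E[r] = 1.053440, running G = 3.917440
t=3: π = [0.2734, 0.2658, 0.2614, 0.1994], E[r] = 1.6494, γ^t·E[r] = 0.844493, running G = 4.761933
t=4: π = [0.2730, 0.2665, 0.2613, 0.1992], E[r] = 1.6519, γ^t·E[r] = 0.676618, running G = 5.438551
t=5: π = [0.2728, 0.2665, 0.2613, 0.1993], E[r] = 1.6525, γ^t·E[r] = 0.541491, running G = 5.980042
t=6: π = [0.2728, 0.2665, 0.2613, 0.1994], E[r] = 1.6526, γ^t·E[r] = 0.433225, running G = 6.413266
t=7: π = [0.2728, 0.2665, 0.2613, 0.1994], E[r] = 1.6527, γ^t·E[r] = 0.346589, running G = 6.759855

G = 6.7599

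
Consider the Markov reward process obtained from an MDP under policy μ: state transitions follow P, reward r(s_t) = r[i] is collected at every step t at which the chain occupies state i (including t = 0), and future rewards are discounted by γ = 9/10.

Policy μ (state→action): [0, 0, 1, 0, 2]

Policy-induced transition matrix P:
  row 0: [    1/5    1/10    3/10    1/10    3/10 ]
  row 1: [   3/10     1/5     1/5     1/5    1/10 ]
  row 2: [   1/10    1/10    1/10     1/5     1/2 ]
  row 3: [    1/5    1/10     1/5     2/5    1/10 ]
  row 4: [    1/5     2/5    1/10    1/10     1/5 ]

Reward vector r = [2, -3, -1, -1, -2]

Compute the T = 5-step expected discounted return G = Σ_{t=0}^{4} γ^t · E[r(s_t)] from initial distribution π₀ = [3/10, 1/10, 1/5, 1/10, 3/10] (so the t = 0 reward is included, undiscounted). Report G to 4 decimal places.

G = -3.8245

t=0: π = [0.3000, 0.1000, 0.2000, 0.1000, 0.3000], E[r] = -0.6000, γ^t·E[r] = -0.600000, running G = -0.600000
t=1: π = [0.1900, 0.2000, 0.1800, 0.1600, 0.2700], E[r] = -1.1000, γ^t·E[r] = -0.990000, running G = -1.590000
t=2: π = [0.2020, 0.2010, 0.1740, 0.1860, 0.2370], E[r] = -1.0330, γ^t·E[r] = -0.836730, running G = -2.426730
t=3: π = [0.2027, 0.1912, 0.1791, 0.1933, 0.2337], E[r] = -1.0080, γ^t·E[r] = -0.734832, running G = -3.161562
t=4: π = [0.2012, 0.1892, 0.1790, 0.1950, 0.2356], E[r] = -1.0104, γ^t·E[r] = -0.662910, running G = -3.824472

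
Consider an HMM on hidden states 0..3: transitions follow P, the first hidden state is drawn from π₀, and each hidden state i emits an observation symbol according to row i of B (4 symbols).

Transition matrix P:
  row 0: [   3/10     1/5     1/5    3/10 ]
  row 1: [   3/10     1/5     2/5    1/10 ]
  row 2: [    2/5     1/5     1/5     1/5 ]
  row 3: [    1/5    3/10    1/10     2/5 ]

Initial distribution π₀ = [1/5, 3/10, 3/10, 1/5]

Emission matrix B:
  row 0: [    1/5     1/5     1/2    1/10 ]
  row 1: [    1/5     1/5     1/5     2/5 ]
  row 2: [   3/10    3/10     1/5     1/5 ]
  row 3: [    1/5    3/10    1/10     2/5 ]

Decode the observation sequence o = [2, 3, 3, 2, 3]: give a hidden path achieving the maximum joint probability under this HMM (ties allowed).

t=0: δ = [1.000e-01, 6.000e-02, 6.000e-02, 2.000e-02]  (obs o_0=2)
t=1: δ = [3.000e-03, 8.000e-03, 4.800e-03, 1.200e-02]  ψ = [0, 0, 1, 0]  (obs o_1=3)
t=2: δ = [2.400e-04, 1.440e-03, 6.400e-04, 1.920e-03]  ψ = [1, 3, 1, 3]  (obs o_2=3)
t=3: δ = [2.160e-04, 1.152e-04, 1.152e-04, 7.680e-05]  ψ = [1, 3, 1, 3]  (obs o_3=2)
t=4: δ = [6.480e-06, 1.728e-05, 9.216e-06, 2.592e-05]  ψ = [0, 0, 1, 0]  (obs o_4=3)
backtrack: best end state = 3; path = [0, 3, 1, 0, 3]

path = [0, 3, 1, 0, 3]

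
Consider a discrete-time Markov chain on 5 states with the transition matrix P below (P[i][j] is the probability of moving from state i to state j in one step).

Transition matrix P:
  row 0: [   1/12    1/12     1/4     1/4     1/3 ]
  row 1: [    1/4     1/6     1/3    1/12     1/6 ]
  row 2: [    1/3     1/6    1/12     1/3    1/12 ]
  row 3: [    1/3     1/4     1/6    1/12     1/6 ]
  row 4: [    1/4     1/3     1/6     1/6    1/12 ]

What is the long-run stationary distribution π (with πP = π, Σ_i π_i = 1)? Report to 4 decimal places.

Balance equations π_j = Σ_i π_i·P[i][j]:
  π_0 = 1/12·π_0 + 1/4·π_1 + 1/3·π_2 + 1/3·π_3 + 1/4·π_4
  π_1 = 1/12·π_0 + 1/6·π_1 + 1/6·π_2 + 1/4·π_3 + 1/3·π_4
  π_2 = 1/4·π_0 + 1/3·π_1 + 1/12·π_2 + 1/6·π_3 + 1/6·π_4
  π_3 = 1/4·π_0 + 1/12·π_1 + 1/3·π_2 + 1/12·π_3 + 1/6·π_4
  normalize: π_0 + π_1 + π_2 + π_3 + π_4 = 1
Solving the linear system gives exactly π = [8085/33382, 3196/16691, 6741/33382, 6303/33382, 5861/33382].

π = [0.2422, 0.1915, 0.2019, 0.1888, 0.1756]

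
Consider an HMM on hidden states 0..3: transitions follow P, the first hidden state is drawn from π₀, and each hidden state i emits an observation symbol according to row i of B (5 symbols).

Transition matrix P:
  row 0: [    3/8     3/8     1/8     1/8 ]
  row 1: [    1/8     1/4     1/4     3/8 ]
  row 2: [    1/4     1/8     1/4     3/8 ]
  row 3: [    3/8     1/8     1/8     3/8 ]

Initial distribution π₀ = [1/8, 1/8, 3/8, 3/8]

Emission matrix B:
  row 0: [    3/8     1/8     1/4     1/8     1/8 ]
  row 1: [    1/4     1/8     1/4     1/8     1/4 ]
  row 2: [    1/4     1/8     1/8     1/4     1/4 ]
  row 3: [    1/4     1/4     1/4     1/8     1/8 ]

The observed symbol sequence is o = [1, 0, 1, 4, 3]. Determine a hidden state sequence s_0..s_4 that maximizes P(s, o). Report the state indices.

path = [3, 0, 0, 1, 2]

t=0: δ = [1.562e-02, 1.562e-02, 4.688e-02, 9.375e-02]  (obs o_0=1)
t=1: δ = [1.318e-02, 2.930e-03, 2.930e-03, 8.789e-03]  ψ = [3, 3, 2, 3]  (obs o_1=0)
t=2: δ = [6.180e-04, 6.180e-04, 2.060e-04, 8.240e-04]  ψ = [0, 0, 0, 3]  (obs o_2=1)
t=3: δ = [3.862e-05, 5.794e-05, 3.862e-05, 3.862e-05]  ψ = [3, 0, 1, 3]  (obs o_3=4)
t=4: δ = [1.810e-06, 1.810e-06, 3.621e-06, 2.716e-06]  ψ = [0, 0, 1, 1]  (obs o_4=3)
backtrack: best end state = 2; path = [3, 0, 0, 1, 2]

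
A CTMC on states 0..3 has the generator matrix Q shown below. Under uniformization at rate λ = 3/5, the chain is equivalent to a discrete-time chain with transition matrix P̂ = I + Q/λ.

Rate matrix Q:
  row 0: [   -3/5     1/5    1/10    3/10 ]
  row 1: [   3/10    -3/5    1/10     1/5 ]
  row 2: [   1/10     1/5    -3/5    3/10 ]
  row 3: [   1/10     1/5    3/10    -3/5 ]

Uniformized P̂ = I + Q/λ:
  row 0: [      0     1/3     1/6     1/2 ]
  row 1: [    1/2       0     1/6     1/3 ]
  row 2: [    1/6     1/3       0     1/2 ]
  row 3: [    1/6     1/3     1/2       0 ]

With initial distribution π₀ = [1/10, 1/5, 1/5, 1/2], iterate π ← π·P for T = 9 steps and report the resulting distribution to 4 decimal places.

t=0: π = [0.1000, 0.2000, 0.2000, 0.5000]
t=1: π = [0.2167, 0.2667, 0.3000, 0.2167]
t=2: π = [0.2194, 0.2444, 0.1889, 0.3472]
t=3: π = [0.2116, 0.2519, 0.2509, 0.2856]
t=4: π = [0.2154, 0.2494, 0.2201, 0.3152]
t=5: π = [0.2139, 0.2502, 0.2351, 0.3008]
t=6: π = [0.2144, 0.2499, 0.2278, 0.3079]
t=7: π = [0.2142, 0.2500, 0.2313, 0.3044]
t=8: π = [0.2143, 0.2500, 0.2296, 0.3061]
t=9: π = [0.2143, 0.2500, 0.2304, 0.3053]

π = [0.2143, 0.2500, 0.2304, 0.3053]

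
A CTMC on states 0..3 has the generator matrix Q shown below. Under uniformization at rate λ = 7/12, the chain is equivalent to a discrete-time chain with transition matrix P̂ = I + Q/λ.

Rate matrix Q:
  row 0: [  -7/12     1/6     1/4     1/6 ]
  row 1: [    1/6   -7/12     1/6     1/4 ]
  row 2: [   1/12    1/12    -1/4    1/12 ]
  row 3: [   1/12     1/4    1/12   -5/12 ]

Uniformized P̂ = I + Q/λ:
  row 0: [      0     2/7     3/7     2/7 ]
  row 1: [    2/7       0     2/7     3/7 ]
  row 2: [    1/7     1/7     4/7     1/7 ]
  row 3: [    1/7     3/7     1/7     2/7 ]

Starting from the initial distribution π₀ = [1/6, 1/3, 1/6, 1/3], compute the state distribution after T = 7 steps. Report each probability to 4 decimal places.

t=0: π = [0.1667, 0.3333, 0.1667, 0.3333]
t=1: π = [0.1667, 0.2143, 0.3095, 0.3095]
t=2: π = [0.1497, 0.2245, 0.3537, 0.2721]
t=3: π = [0.1535, 0.2099, 0.3693, 0.2672]
t=4: π = [0.1509, 0.2112, 0.3750, 0.2629]
t=5: π = [0.1515, 0.2094, 0.3768, 0.2623]
t=6: π = [0.1511, 0.2095, 0.3775, 0.2618]
t=7: π = [0.1512, 0.2093, 0.3778, 0.2617]

π = [0.1512, 0.2093, 0.3778, 0.2617]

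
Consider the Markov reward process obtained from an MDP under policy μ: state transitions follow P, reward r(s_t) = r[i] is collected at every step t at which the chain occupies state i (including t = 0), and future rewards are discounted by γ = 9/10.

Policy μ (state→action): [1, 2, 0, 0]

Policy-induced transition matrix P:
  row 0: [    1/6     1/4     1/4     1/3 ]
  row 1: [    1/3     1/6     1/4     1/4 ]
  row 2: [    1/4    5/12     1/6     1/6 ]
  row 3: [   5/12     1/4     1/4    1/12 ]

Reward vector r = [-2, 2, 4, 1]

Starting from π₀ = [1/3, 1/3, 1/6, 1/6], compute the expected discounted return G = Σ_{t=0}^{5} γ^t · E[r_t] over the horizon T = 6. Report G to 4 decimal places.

G = 4.9179

t=0: π = [0.3333, 0.3333, 0.1667, 0.1667], E[r] = 0.8333, γ^t·E[r] = 0.833333, running G = 0.833333
t=1: π = [0.2778, 0.2500, 0.2361, 0.2361], E[r] = 1.1250, γ^t·E[r] = 1.012500, running G = 1.845833
t=2: π = [0.2870, 0.2685, 0.2303, 0.2141], E[r] = 1.0984, γ^t·E[r] = 0.889688, running G = 2.735521
t=3: π = [0.2841, 0.2660, 0.2308, 0.2190], E[r] = 1.1060, γ^t·E[r] = 0.806273, running G = 3.541794
t=4: π = [0.2850, 0.2663, 0.2308, 0.2179], E[r] = 1.1036, γ^t·E[r] = 0.724080, running G = 4.265874
t=5: π = [0.2848, 0.2663, 0.2308, 0.2182], E[r] = 1.1043, γ^t·E[r] = 0.652068, running G = 4.917942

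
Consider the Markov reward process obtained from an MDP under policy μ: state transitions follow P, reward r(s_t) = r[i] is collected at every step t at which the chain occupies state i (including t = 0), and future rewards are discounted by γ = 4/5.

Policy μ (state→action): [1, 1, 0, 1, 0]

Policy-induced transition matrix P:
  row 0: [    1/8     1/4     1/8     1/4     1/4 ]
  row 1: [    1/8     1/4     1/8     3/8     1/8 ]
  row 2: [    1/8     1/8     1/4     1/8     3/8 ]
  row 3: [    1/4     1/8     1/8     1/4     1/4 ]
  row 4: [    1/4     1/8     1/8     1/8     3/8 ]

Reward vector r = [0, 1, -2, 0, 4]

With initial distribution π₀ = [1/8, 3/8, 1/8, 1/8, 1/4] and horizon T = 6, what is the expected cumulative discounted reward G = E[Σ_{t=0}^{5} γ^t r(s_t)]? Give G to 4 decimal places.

t=0: π = [0.1250, 0.3750, 0.1250, 0.1250, 0.2500], E[r] = 1.1250, γ^t·E[r] = 1.125000, running G = 1.125000
t=1: π = [0.1719, 0.1875, 0.1406, 0.2500, 0.2500], E[r] = 0.9063, γ^t·E[r] = 0.725000, running G = 1.850000
t=2: π = [0.1875, 0.1699, 0.1426, 0.2246, 0.2754], E[r] = 0.9863, γ^t·E[r] = 0.631250, running G = 2.481250
t=3: π = [0.1875, 0.1697, 0.1428, 0.2190, 0.2810], E[r] = 1.0081, γ^t·E[r] = 0.516125, running G = 2.997375
t=4: π = [0.1875, 0.1696, 0.1429, 0.2182, 0.2818], E[r] = 1.0110, γ^t·E[r] = 0.414113, running G = 3.411488
t=5: π = [0.1875, 0.1696, 0.1429, 0.2181, 0.2819], E[r] = 1.0114, γ^t·E[r] = 0.331421, running G = 3.742909

G = 3.7429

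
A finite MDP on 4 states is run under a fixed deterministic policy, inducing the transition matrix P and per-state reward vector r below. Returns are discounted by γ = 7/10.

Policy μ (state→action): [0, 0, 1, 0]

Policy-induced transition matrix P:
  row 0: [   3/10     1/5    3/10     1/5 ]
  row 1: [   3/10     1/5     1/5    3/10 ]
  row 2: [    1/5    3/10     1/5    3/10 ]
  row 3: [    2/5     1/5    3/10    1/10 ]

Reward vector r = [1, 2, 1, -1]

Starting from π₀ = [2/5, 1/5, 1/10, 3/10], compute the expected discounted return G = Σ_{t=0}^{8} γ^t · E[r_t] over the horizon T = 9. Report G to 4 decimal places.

t=0: π = [0.4000, 0.2000, 0.1000, 0.3000], E[r] = 0.6000, γ^t·E[r] = 0.600000, running G = 0.600000
t=1: π = [0.3200, 0.2100, 0.2700, 0.2000], E[r] = 0.8100, γ^t·E[r] = 0.567000, running G = 1.167000
t=2: π = [0.2930, 0.2270, 0.2520, 0.2280], E[r] = 0.7710, γ^t·E[r] = 0.377790, running G = 1.544790
t=3: π = [0.2976, 0.2252, 0.2521, 0.2251], E[r] = 0.7750, γ^t·E[r] = 0.265825, running G = 1.810615
t=4: π = [0.2973, 0.2252, 0.2523, 0.2252], E[r] = 0.7748, γ^t·E[r] = 0.186022, running G = 1.996637
t=5: π = [0.2973, 0.2252, 0.2523, 0.2252], E[r] = 0.7748, γ^t·E[r] = 0.130216, running G = 2.126854
t=6: π = [0.2973, 0.2252, 0.2523, 0.2252], E[r] = 0.7748, γ^t·E[r] = 0.091151, running G = 2.218005
t=7: π = [0.2973, 0.2252, 0.2523, 0.2252], E[r] = 0.7748, γ^t·E[r] = 0.063806, running G = 2.281811
t=8: π = [0.2973, 0.2252, 0.2523, 0.2252], E[r] = 0.7748, γ^t·E[r] = 0.044664, running G = 2.326475

G = 2.3265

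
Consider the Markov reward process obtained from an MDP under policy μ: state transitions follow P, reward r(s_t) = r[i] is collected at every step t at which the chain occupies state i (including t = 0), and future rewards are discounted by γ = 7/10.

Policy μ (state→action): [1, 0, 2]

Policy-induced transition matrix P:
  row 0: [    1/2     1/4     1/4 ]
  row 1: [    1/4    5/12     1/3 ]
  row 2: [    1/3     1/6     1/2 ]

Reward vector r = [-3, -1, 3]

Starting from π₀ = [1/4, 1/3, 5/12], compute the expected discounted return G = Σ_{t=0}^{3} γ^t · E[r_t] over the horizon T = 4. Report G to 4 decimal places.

G = -0.1793

t=0: π = [0.2500, 0.3333, 0.4167], E[r] = 0.1667, γ^t·E[r] = 0.166667, running G = 0.166667
t=1: π = [0.3472, 0.2708, 0.3819], E[r] = -0.1667, γ^t·E[r] = -0.116667, running G = 0.050000
t=2: π = [0.3686, 0.2633, 0.3681], E[r] = -0.2650, γ^t·E[r] = -0.129873, running G = -0.079873
t=3: π = [0.3728, 0.2632, 0.3640], E[r] = -0.2898, γ^t·E[r] = -0.099413, running G = -0.179286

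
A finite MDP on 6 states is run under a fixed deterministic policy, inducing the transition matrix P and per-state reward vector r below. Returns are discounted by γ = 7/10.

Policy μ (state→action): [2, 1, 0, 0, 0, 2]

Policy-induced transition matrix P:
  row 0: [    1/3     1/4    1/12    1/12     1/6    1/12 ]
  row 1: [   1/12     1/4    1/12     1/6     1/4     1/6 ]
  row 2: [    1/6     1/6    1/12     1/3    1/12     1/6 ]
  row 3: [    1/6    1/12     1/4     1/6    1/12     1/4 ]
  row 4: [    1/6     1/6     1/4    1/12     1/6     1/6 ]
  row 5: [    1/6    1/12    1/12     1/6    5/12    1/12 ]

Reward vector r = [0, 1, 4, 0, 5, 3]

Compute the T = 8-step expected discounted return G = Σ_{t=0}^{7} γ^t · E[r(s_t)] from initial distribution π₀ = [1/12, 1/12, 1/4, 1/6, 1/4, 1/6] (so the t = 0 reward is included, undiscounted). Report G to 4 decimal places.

G = 7.4507

t=0: π = [0.0833, 0.0833, 0.2500, 0.1667, 0.2500, 0.1667], E[r] = 2.8333, γ^t·E[r] = 2.833333, running G = 2.833333
t=1: π = [0.1736, 0.1528, 0.1528, 0.1806, 0.1806, 0.1597], E[r] = 2.1458, γ^t·E[r] = 1.502083, running G = 4.335417
t=2: π = [0.1829, 0.1655, 0.1435, 0.1626, 0.1916, 0.1539], E[r] = 2.1591, γ^t·E[r] = 1.057980, running G = 5.393397
t=3: π = [0.1834, 0.1693, 0.1424, 0.1594, 0.1934, 0.1522], E[r] = 2.1624, γ^t·E[r] = 0.741694, running G = 6.135091
t=4: π = [0.1831, 0.1701, 0.1421, 0.1590, 0.1937, 0.1520], E[r] = 2.1630, γ^t·E[r] = 0.519325, running G = 6.654417
t=5: π = [0.1830, 0.1702, 0.1421, 0.1590, 0.1937, 0.1520], E[r] = 2.1633, γ^t·E[r] = 0.363590, running G = 7.018006
t=6: π = [0.1830, 0.1702, 0.1421, 0.1590, 0.1938, 0.1520], E[r] = 2.1634, γ^t·E[r] = 0.254526, running G = 7.272532
t=7: π = [0.1830, 0.1702, 0.1421, 0.1590, 0.1938, 0.1520], E[r] = 2.1634, γ^t·E[r] = 0.178169, running G = 7.450701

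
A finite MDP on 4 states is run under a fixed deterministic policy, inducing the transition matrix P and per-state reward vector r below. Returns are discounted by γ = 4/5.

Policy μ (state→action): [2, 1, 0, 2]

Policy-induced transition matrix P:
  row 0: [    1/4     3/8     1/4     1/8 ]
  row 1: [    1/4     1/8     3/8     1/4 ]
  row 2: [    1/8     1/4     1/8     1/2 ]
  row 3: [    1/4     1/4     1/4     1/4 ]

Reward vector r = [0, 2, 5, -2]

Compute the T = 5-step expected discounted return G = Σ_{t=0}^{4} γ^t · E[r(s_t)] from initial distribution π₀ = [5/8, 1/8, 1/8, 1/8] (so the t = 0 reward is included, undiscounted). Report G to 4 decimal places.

G = 3.6440

t=0: π = [0.6250, 0.1250, 0.1250, 0.1250], E[r] = 0.6250, γ^t·E[r] = 0.625000, running G = 0.625000
t=1: π = [0.2344, 0.3125, 0.2500, 0.2031], E[r] = 1.4688, γ^t·E[r] = 1.175000, running G = 1.800000
t=2: π = [0.2188, 0.2402, 0.2578, 0.2832], E[r] = 1.2031, γ^t·E[r] = 0.770000, running G = 2.570000
t=3: π = [0.2178, 0.2473, 0.2478, 0.2871], E[r] = 1.1594, γ^t·E[r] = 0.593625, running G = 3.163625
t=4: π = [0.2190, 0.2463, 0.2499, 0.2847], E[r] = 1.1729, γ^t·E[r] = 0.480400, running G = 3.644025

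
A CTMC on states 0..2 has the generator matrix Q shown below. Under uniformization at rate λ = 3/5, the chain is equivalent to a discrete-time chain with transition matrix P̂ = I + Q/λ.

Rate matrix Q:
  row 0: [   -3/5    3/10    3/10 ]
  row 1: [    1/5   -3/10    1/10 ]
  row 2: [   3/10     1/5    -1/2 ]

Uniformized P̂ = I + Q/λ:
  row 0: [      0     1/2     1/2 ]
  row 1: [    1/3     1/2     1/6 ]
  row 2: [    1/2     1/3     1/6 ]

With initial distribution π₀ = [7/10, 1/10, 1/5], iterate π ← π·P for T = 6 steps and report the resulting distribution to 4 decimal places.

π = [0.2857, 0.4557, 0.2586]

t=0: π = [0.7000, 0.1000, 0.2000]
t=1: π = [0.1333, 0.4667, 0.4000]
t=2: π = [0.3556, 0.4333, 0.2111]
t=3: π = [0.2500, 0.4648, 0.2852]
t=4: π = [0.2975, 0.4525, 0.2500]
t=5: π = [0.2758, 0.4583, 0.2658]
t=6: π = [0.2857, 0.4557, 0.2586]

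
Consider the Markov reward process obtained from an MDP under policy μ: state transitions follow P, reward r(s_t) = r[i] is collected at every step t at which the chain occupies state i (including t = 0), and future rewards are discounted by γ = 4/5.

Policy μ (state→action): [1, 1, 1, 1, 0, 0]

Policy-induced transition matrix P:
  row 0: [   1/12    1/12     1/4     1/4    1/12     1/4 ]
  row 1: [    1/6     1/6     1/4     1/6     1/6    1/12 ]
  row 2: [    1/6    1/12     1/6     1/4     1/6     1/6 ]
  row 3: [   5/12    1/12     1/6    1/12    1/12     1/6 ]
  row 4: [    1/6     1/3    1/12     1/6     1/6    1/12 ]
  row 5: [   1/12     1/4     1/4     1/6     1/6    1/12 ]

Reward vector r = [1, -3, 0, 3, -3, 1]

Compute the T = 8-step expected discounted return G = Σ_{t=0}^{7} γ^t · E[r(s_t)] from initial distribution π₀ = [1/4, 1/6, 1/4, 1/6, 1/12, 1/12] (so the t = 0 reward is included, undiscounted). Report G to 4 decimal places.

G = 0.2117

t=0: π = [0.2500, 0.1667, 0.2500, 0.1667, 0.0833, 0.0833], E[r] = 0.0833, γ^t·E[r] = 0.083333, running G = 0.083333
t=1: π = [0.1806, 0.1319, 0.2014, 0.1944, 0.1319, 0.1597], E[r] = 0.1319, γ^t·E[r] = 0.105556, running G = 0.188889
t=2: π = [0.1869, 0.1539, 0.1950, 0.1823, 0.1354, 0.1464], E[r] = 0.0122, γ^t·E[r] = 0.007778, running G = 0.196667
t=3: π = [0.1845, 0.1544, 0.1960, 0.1833, 0.1359, 0.1459], E[r] = 0.0094, γ^t·E[r] = 0.004790, running G = 0.201457
t=4: π = [0.1850, 0.1545, 0.1957, 0.1831, 0.1360, 0.1457], E[r] = 0.0084, γ^t·E[r] = 0.003432, running G = 0.204889
t=5: π = [0.1849, 0.1545, 0.1958, 0.1831, 0.1360, 0.1457], E[r] = 0.0086, γ^t·E[r] = 0.002802, running G = 0.207691
t=6: π = [0.1849, 0.1545, 0.1958, 0.1831, 0.1360, 0.1457], E[r] = 0.0085, γ^t·E[r] = 0.002233, running G = 0.209924
t=7: π = [0.1849, 0.1545, 0.1958, 0.1831, 0.1360, 0.1457], E[r] = 0.0085, γ^t·E[r] = 0.001788, running G = 0.211712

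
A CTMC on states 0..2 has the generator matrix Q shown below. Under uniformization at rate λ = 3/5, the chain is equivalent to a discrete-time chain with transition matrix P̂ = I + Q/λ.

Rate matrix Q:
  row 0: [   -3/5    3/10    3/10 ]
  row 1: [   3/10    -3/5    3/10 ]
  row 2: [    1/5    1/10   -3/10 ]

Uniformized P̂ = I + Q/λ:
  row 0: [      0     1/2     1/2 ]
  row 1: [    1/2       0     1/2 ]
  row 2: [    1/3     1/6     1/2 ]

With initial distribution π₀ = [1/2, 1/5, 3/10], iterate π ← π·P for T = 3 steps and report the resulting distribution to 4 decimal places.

t=0: π = [0.5000, 0.2000, 0.3000]
t=1: π = [0.2000, 0.3000, 0.5000]
t=2: π = [0.3167, 0.1833, 0.5000]
t=3: π = [0.2583, 0.2417, 0.5000]

π = [0.2583, 0.2417, 0.5000]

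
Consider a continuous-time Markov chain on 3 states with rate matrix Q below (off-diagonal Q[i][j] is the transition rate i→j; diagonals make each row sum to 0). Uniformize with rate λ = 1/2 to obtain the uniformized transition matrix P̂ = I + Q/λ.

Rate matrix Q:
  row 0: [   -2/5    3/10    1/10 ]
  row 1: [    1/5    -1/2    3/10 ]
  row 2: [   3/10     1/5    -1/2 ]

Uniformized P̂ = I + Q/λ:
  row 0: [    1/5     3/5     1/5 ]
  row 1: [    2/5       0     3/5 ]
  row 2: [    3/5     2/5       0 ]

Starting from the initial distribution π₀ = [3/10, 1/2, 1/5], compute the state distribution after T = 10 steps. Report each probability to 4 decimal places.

π = [0.3800, 0.3400, 0.2801]

t=0: π = [0.3000, 0.5000, 0.2000]
t=1: π = [0.3800, 0.2600, 0.3600]
t=2: π = [0.3960, 0.3720, 0.2320]
t=3: π = [0.3672, 0.3304, 0.3024]
t=4: π = [0.3870, 0.3413, 0.2717]
t=5: π = [0.3769, 0.3409, 0.2822]
t=6: π = [0.3810, 0.3390, 0.2799]
t=7: π = [0.3798, 0.3406, 0.2796]
t=8: π = [0.3800, 0.3397, 0.2803]
t=9: π = [0.3801, 0.3401, 0.2798]
t=10: π = [0.3800, 0.3400, 0.2801]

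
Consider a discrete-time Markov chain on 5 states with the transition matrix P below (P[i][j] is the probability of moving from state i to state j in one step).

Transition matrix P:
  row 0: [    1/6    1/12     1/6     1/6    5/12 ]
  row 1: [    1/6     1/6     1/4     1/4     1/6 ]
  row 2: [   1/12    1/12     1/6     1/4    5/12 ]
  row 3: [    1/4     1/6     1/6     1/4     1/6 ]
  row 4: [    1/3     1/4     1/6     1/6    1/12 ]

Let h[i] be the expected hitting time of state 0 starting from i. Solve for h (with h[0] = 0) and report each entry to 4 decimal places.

h = [0.0000, 4.9287, 5.1367, 4.5006, 4.1873]

First-step conditioning: h[0] = 0; for i ≠ 0, h[i] = 1 + Σ_k P[i][k]·h[k].
  h[1] = 1 + 1/6·h[1] + 1/4·h[2] + 1/4·h[3] + 1/6·h[4]
  h[2] = 1 + 1/12·h[1] + 1/6·h[2] + 1/4·h[3] + 5/12·h[4]
  h[3] = 1 + 1/6·h[1] + 1/6·h[2] + 1/4·h[3] + 1/6·h[4]
  h[4] = 1 + 1/4·h[1] + 1/6·h[2] + 1/6·h[3] + 1/12·h[4]
Solving the 4×4 linear system over states ≠ 0 gives exactly h = [0, 12366/2509, 12888/2509, 11292/2509, 10506/2509] (h[0] = 0 is the target).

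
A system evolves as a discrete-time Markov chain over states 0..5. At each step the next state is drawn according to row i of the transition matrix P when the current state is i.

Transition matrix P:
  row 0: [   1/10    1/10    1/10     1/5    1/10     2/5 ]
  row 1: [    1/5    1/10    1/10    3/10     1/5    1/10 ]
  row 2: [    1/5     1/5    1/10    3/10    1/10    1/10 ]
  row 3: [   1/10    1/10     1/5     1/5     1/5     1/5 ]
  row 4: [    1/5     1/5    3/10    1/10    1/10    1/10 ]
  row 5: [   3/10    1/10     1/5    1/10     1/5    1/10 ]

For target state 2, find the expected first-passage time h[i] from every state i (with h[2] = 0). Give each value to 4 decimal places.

First-step conditioning: h[2] = 0; for i ≠ 2, h[i] = 1 + Σ_k P[i][k]·h[k].
  h[0] = 1 + 1/10·h[0] + 1/10·h[1] + 1/5·h[3] + 1/10·h[4] + 2/5·h[5]
  h[1] = 1 + 1/5·h[0] + 1/10·h[1] + 3/10·h[3] + 1/5·h[4] + 1/10·h[5]
  h[3] = 1 + 1/10·h[0] + 1/10·h[1] + 1/5·h[3] + 1/5·h[4] + 1/5·h[5]
  h[4] = 1 + 1/5·h[0] + 1/5·h[1] + 1/10·h[3] + 1/10·h[4] + 1/10·h[5]
  h[5] = 1 + 3/10·h[0] + 1/10·h[1] + 1/10·h[3] + 1/5·h[4] + 1/10·h[5]
Solving the 5×5 linear system over states ≠ 2 gives exactly h = [3267/554, 6521/1108, 0, 11759/2216, 1363/277, 11997/2216] (h[2] = 0 is the target).

h = [5.8971, 5.8854, 0.0000, 5.3064, 4.9206, 5.4138]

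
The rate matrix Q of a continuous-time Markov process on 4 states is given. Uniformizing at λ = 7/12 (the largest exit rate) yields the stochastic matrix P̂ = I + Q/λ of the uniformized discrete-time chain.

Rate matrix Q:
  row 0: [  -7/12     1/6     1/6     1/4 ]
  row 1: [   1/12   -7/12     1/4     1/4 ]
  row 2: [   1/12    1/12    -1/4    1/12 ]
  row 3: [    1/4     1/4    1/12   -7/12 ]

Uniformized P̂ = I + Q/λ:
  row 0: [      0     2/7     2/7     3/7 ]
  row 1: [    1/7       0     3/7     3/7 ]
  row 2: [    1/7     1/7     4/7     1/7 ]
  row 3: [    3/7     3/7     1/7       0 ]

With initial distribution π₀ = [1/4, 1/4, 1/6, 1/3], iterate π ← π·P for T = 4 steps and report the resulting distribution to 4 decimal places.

t=0: π = [0.2500, 0.2500, 0.1667, 0.3333]
t=1: π = [0.2024, 0.2381, 0.3214, 0.2381]
t=2: π = [0.1820, 0.2058, 0.3776, 0.2347]
t=3: π = [0.1839, 0.2065, 0.3895, 0.2201]
t=4: π = [0.1795, 0.2025, 0.3950, 0.2230]

π = [0.1795, 0.2025, 0.3950, 0.2230]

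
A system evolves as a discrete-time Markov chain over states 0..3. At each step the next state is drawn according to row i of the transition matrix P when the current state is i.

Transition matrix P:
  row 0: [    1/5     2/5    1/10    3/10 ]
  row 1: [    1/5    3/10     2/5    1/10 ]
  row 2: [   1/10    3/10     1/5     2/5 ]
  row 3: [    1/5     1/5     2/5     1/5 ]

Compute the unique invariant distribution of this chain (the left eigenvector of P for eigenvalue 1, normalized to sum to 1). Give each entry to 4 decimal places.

Balance equations π_j = Σ_i π_i·P[i][j]:
  π_0 = 1/5·π_0 + 1/5·π_1 + 1/10·π_2 + 1/5·π_3
  π_1 = 2/5·π_0 + 3/10·π_1 + 3/10·π_2 + 1/5·π_3
  π_2 = 1/10·π_0 + 2/5·π_1 + 1/5·π_2 + 2/5·π_3
  normalize: π_0 + π_1 + π_2 + π_3 = 1
Solving the linear system gives exactly π = [20/117, 308/1053, 34/117, 259/1053].

π = [0.1709, 0.2925, 0.2906, 0.2460]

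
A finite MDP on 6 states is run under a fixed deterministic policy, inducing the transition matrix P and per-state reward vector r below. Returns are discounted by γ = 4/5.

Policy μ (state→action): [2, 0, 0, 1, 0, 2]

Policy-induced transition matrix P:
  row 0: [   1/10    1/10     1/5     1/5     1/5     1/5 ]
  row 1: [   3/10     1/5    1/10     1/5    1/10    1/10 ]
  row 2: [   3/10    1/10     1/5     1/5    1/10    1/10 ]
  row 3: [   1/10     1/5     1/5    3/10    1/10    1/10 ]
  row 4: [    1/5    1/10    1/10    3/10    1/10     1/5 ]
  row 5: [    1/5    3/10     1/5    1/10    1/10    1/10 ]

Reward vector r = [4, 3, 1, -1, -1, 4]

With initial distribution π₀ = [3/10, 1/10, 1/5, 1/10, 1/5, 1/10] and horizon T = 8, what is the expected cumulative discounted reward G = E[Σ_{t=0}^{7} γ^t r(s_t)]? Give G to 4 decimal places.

t=0: π = [0.3000, 0.1000, 0.2000, 0.1000, 0.2000, 0.1000], E[r] = 1.8000, γ^t·E[r] = 1.800000, running G = 1.800000
t=1: π = [0.1900, 0.1400, 0.1700, 0.2200, 0.1300, 0.1500], E[r] = 1.6000, γ^t·E[r] = 1.280000, running G = 3.080000
t=2: π = [0.1900, 0.1660, 0.1730, 0.2200, 0.1190, 0.1320], E[r] = 1.6200, γ^t·E[r] = 1.036800, running G = 4.116800
t=3: π = [0.1929, 0.1650, 0.1715, 0.2207, 0.1190, 0.1309], E[r] = 1.6220, γ^t·E[r] = 0.830464, running G = 4.947264
t=4: π = [0.1923, 0.1648, 0.1716, 0.2209, 0.1193, 0.1312], E[r] = 1.6196, γ^t·E[r] = 0.663388, running G = 5.610652
t=5: π = [0.1923, 0.1648, 0.1716, 0.2209, 0.1192, 0.1312], E[r] = 1.6198, γ^t·E[r] = 0.530768, running G = 6.141420
t=6: π = [0.1923, 0.1648, 0.1716, 0.2209, 0.1192, 0.1312], E[r] = 1.6198, γ^t·E[r] = 0.424611, running G = 6.566032
t=7: π = [0.1923, 0.1648, 0.1716, 0.2209, 0.1192, 0.1312], E[r] = 1.6198, γ^t·E[r] = 0.339689, running G = 6.905721

G = 6.9057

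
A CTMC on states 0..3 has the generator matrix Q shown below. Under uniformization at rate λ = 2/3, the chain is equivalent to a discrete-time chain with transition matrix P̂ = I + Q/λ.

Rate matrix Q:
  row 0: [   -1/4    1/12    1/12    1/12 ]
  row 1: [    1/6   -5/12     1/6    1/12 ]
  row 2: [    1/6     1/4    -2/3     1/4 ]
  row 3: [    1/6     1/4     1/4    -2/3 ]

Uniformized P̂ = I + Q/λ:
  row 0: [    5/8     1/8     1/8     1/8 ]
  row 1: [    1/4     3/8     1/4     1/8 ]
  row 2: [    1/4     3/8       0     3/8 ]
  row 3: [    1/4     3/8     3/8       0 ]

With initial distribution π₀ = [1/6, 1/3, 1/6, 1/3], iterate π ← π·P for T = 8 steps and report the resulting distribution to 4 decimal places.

t=0: π = [0.1667, 0.3333, 0.1667, 0.3333]
t=1: π = [0.3125, 0.3333, 0.2292, 0.1250]
t=2: π = [0.3672, 0.2969, 0.1693, 0.1667]
t=3: π = [0.3877, 0.2832, 0.1826, 0.1465]
t=4: π = [0.3954, 0.2781, 0.1742, 0.1523]
t=5: π = [0.3983, 0.2762, 0.1761, 0.1495]
t=6: π = [0.3994, 0.2754, 0.1749, 0.1503]
t=7: π = [0.3998, 0.2752, 0.1752, 0.1499]
t=8: π = [0.3999, 0.2751, 0.1750, 0.1500]

π = [0.3999, 0.2751, 0.1750, 0.1500]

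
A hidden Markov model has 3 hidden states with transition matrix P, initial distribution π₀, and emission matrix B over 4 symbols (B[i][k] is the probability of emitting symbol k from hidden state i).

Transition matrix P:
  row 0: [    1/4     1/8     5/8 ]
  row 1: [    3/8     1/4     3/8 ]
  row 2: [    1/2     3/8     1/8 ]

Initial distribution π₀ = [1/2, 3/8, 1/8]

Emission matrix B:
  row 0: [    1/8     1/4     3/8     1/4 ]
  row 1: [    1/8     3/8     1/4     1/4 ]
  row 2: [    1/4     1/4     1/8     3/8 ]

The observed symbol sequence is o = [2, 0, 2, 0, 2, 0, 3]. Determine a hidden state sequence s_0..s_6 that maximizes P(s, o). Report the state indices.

t=0: δ = [1.875e-01, 9.375e-02, 1.562e-02]  (obs o_0=2)
t=1: δ = [5.859e-03, 2.930e-03, 2.930e-02]  ψ = [0, 0, 0]  (obs o_1=0)
t=2: δ = [5.493e-03, 2.747e-03, 4.578e-04]  ψ = [2, 2, 0]  (obs o_2=2)
t=3: δ = [1.717e-04, 8.583e-05, 8.583e-04]  ψ = [0, 0, 0]  (obs o_3=0)
t=4: δ = [1.609e-04, 8.047e-05, 1.341e-05]  ψ = [2, 2, 0]  (obs o_4=2)
t=5: δ = [5.029e-06, 2.515e-06, 2.515e-05]  ψ = [0, 0, 0]  (obs o_5=0)
t=6: δ = [3.143e-06, 2.357e-06, 1.179e-06]  ψ = [2, 2, 0]  (obs o_6=3)
backtrack: best end state = 0; path = [0, 2, 0, 2, 0, 2, 0]

path = [0, 2, 0, 2, 0, 2, 0]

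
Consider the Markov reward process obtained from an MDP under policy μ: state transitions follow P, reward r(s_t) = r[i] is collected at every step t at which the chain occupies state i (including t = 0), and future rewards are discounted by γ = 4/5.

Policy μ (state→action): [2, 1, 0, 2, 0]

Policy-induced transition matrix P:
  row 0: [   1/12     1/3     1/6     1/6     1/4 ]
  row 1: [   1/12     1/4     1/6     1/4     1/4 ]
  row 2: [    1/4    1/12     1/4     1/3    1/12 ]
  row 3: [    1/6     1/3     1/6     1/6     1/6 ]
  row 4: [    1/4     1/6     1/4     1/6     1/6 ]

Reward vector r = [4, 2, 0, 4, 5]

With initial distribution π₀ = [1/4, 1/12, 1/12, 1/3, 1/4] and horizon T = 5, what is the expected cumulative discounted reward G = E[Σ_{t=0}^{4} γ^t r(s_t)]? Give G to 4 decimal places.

t=0: π = [0.2500, 0.0833, 0.0833, 0.3333, 0.2500], E[r] = 3.7500, γ^t·E[r] = 3.750000, running G = 3.750000
t=1: π = [0.1667, 0.2639, 0.1944, 0.1875, 0.1875], E[r] = 2.8819, γ^t·E[r] = 2.305556, running G = 6.055556
t=2: π = [0.1626, 0.2315, 0.1985, 0.2211, 0.1863], E[r] = 2.9294, γ^t·E[r] = 1.874815, running G = 7.930370
t=3: π = [0.1659, 0.2334, 0.1987, 0.2190, 0.1830], E[r] = 2.9213, γ^t·E[r] = 1.495704, running G = 9.426074
t=4: π = [0.1652, 0.2337, 0.1985, 0.2192, 0.1834], E[r] = 2.9221, γ^t·E[r] = 1.196876, running G = 10.622950

G = 10.6229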